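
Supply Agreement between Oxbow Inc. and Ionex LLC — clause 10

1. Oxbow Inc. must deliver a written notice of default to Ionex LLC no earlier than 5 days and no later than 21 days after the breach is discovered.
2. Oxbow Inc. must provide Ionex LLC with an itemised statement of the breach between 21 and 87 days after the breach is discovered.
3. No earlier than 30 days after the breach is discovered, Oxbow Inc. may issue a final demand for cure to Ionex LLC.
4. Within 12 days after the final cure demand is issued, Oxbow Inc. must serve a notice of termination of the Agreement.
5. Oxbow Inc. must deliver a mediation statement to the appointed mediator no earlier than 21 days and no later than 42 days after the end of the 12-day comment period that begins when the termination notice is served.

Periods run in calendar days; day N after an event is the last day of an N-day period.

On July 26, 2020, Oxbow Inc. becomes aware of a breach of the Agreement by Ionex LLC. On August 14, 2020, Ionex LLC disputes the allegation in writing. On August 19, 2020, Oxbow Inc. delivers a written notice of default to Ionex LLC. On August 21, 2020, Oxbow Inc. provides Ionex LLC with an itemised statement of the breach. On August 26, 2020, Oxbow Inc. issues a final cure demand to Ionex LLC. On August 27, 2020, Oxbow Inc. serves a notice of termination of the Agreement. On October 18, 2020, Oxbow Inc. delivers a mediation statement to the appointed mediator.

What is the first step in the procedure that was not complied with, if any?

Step 1 — 5 and 21 days from July 26, 2020 (when the breach is discovered) are July 31, 2020 and August 16, 2020 respectively; done August 19, 2020 — 3 days after the window closed.

Step 1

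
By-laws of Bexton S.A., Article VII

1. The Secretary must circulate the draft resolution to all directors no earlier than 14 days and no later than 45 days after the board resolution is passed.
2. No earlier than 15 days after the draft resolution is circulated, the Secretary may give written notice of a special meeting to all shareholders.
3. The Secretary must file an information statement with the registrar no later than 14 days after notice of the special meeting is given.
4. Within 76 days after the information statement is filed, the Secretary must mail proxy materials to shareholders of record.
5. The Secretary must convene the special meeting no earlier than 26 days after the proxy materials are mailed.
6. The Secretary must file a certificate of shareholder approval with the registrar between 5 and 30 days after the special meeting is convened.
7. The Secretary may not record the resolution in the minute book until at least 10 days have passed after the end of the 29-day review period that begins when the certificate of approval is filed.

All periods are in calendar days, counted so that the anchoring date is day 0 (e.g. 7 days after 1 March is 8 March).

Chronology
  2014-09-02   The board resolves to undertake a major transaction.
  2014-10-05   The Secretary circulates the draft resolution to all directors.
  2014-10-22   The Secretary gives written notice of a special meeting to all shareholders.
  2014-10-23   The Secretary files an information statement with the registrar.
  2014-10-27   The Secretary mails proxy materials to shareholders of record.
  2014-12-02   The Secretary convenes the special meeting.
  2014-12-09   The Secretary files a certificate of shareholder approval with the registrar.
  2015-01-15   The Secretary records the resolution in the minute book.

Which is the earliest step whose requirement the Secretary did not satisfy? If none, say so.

(1) the permitted window runs from 2014-09-02 + 14 = 2014-09-16 to 2014-09-02 + 45 = 2014-10-17; done 2014-10-05 — within the window.
(2) permitted from 2014-10-05 + 15 days = 2014-10-20 onward; done 2014-10-22 — permitted.
(3) due by 2014-10-22 + 14 days = 2014-11-05; done 2014-10-23 — timely.
(4) due by 2014-10-23 + 76 days = 2015-01-07; completed 2014-10-27, before the deadline.
(5) permitted from 2014-10-27 + 26 days = 2014-11-22 onward; done 2014-12-02, after the minimum wait.
(6) the permitted window runs from 2014-12-02 + 5 = 2014-12-07 to 2014-12-02 + 30 = 2015-01-01; done 2014-12-09, which is between those dates.
(7) permitted from 2015-01-07 + 10 days = 2015-01-17 onward; acted on 2015-01-15, 2 days prematurely.
That is the first point of non-compliance.

Step 7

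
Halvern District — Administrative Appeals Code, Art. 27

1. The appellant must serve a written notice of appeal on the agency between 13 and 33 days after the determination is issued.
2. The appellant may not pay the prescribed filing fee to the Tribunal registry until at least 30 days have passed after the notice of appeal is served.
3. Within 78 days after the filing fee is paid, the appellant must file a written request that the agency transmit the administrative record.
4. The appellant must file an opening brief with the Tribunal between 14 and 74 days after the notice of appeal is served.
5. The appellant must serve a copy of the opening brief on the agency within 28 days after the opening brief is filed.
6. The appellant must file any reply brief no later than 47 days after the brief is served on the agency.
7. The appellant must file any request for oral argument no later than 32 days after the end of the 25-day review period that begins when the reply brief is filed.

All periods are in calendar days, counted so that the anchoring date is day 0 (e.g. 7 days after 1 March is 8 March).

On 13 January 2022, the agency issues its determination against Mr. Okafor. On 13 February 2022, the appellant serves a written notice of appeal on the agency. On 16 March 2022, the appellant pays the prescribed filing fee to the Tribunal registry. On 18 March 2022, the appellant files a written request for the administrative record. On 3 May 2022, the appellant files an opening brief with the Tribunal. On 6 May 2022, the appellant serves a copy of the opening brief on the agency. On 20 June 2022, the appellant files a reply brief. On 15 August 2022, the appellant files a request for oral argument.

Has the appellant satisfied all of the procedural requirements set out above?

No

(1) the permitted window runs from 13 January 2022 + 13 = 26 January 2022 to 13 January 2022 + 33 = 15 February 2022; done 13 February 2022 — within the window.
(2) permitted from 13 February 2022 + 30 days = 15 March 2022 onward; done 16 March 2022, after the minimum wait.
(3) due by 16 March 2022 + 78 days = 2 June 2022; completed 18 March 2022, before the deadline.
(4) the permitted window runs from 13 February 2022 + 14 = 27 February 2022 to 13 February 2022 + 74 = 28 April 2022; done 3 May 2022 — 5 days after the window closed.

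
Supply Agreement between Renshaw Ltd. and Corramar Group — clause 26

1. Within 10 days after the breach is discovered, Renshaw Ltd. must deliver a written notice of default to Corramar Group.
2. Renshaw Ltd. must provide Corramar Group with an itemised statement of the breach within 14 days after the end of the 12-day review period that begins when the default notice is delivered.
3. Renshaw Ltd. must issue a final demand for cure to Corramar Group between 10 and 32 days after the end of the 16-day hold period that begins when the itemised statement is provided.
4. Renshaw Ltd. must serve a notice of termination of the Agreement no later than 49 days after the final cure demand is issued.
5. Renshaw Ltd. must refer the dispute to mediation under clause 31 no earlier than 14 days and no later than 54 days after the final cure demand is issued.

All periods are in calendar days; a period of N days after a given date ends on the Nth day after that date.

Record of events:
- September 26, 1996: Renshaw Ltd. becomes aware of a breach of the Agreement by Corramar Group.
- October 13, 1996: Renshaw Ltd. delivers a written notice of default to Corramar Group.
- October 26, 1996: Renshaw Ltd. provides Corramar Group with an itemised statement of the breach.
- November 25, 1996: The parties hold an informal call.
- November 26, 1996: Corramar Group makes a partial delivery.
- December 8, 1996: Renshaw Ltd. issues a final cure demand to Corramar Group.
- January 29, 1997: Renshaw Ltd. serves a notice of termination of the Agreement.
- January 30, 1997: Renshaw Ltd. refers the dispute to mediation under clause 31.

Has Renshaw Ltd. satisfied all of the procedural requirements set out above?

(1) due by September 26, 1996 + 10 days = October 6, 1996; October 13, 1996 misses that deadline by 7 days.

No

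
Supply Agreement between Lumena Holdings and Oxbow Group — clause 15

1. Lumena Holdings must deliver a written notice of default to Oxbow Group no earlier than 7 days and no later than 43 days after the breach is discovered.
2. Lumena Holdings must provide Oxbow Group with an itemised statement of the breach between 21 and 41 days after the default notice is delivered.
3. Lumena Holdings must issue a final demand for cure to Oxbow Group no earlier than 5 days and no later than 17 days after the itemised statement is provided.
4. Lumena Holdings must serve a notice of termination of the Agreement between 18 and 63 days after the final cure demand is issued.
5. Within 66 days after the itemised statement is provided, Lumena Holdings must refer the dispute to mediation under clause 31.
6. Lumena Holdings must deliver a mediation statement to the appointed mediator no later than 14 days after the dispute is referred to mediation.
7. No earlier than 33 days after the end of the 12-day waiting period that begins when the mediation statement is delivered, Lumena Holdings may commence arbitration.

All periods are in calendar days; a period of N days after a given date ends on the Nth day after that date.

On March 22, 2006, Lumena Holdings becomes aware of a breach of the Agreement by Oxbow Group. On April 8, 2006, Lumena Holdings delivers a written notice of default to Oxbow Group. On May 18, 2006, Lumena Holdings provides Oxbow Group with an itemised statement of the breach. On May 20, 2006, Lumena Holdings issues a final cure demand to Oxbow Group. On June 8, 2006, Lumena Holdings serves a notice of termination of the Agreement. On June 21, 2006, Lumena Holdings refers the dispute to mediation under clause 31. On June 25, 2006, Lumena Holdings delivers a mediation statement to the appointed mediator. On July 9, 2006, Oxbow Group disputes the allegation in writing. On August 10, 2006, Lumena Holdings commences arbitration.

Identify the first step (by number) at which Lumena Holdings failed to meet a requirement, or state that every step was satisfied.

Step 3

Step 1 — 7 and 43 days from March 22, 2006 (when the breach is discovered) are March 29, 2006 and May 4, 2006 respectively; April 8, 2006 falls inside that range.
Step 2 — 21 and 41 days from April 8, 2006 (when the default notice is delivered) are April 29, 2006 and May 19, 2006 respectively; done May 18, 2006, which is between those dates.
Step 3 — 5 and 17 days from May 18, 2006 (when the itemised statement is provided) are May 23, 2006 and June 4, 2006 respectively; done May 20, 2006 — 3 days before the window opened.
That is the first point of non-compliance.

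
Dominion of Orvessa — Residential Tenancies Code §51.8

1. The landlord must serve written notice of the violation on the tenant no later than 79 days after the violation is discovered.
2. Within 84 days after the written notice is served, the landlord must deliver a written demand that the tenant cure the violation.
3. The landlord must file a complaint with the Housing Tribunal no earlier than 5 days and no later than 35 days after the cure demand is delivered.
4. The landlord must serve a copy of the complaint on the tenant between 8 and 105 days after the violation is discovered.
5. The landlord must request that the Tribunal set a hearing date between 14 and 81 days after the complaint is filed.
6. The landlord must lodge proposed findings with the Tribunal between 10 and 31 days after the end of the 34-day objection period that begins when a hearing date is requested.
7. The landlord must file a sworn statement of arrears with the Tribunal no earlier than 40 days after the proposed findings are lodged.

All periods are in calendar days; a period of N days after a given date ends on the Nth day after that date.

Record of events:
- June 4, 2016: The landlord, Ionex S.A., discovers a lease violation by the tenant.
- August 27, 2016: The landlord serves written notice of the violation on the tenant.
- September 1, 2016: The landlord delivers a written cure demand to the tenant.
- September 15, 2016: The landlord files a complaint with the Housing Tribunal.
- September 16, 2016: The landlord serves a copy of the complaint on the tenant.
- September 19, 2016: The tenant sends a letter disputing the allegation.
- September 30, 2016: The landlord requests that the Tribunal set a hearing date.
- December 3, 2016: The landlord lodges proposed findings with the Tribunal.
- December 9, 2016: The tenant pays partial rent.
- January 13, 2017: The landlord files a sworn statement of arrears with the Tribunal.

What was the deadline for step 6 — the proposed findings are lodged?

A hearing date is requested on September 30, 2016; the 34-day objection period therefore ends November 3, 2016, and step 6 runs from that date. The window is 10–31 days after November 3, 2016; it closes on December 4, 2016.

December 4, 2016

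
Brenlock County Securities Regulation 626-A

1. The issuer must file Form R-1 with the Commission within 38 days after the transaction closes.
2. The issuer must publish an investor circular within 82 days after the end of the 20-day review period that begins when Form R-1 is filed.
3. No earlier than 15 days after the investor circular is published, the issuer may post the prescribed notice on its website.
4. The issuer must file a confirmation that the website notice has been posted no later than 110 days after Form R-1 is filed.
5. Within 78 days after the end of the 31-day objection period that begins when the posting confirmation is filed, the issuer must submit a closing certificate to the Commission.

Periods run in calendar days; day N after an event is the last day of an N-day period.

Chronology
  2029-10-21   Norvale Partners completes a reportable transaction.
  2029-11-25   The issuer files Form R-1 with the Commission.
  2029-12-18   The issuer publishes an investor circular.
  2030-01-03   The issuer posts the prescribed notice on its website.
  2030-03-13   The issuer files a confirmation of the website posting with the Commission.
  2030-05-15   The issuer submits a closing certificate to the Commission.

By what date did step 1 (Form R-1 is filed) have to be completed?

Step 1 runs from 2029-10-21, when the transaction closes. 38 days after 2029-10-21 is 2029-11-28.

2029-11-28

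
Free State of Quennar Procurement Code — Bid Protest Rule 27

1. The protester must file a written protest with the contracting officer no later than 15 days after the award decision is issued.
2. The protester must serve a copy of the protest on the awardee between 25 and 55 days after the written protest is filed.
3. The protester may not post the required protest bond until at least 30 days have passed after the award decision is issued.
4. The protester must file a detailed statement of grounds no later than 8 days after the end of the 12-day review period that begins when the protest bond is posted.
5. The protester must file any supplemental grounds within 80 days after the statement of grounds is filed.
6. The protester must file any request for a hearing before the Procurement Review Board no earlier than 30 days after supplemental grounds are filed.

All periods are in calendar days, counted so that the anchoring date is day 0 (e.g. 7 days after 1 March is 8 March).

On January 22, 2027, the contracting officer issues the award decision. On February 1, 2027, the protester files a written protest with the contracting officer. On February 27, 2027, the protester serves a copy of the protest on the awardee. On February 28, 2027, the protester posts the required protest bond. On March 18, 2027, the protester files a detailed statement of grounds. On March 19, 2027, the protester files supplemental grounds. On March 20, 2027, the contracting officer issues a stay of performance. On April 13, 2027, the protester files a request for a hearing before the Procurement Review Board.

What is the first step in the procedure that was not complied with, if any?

Step 1 — counting 15 days from January 22, 2027 (when the award decision is issued) gives a deadline of February 6, 2027; completed February 1, 2027, before the deadline.
Step 2 — 25 and 55 days from February 1, 2027 (when the written protest is filed) are February 26, 2027 and March 28, 2027 respectively; done February 27, 2027, which is between those dates.
Step 3 — must wait 30 days from January 22, 2027 (when the award decision is issued), so not before February 21, 2027; done February 28, 2027, after the minimum wait.
Step 4 — counting 8 days from March 12, 2027 (end of the 12-day review period, which began when the protest bond is posted on February 28, 2027) gives a deadline of March 20, 2027; completed March 18, 2027, before the deadline.
Step 5 — counting 80 days from March 18, 2027 (when the statement of grounds is filed) gives a deadline of June 6, 2027; completed March 19, 2027, before the deadline.
Step 6 — must wait 30 days from March 19, 2027 (when supplemental grounds are filed), so not before April 18, 2027; done April 13, 2027 — 5 days too early.

Step 6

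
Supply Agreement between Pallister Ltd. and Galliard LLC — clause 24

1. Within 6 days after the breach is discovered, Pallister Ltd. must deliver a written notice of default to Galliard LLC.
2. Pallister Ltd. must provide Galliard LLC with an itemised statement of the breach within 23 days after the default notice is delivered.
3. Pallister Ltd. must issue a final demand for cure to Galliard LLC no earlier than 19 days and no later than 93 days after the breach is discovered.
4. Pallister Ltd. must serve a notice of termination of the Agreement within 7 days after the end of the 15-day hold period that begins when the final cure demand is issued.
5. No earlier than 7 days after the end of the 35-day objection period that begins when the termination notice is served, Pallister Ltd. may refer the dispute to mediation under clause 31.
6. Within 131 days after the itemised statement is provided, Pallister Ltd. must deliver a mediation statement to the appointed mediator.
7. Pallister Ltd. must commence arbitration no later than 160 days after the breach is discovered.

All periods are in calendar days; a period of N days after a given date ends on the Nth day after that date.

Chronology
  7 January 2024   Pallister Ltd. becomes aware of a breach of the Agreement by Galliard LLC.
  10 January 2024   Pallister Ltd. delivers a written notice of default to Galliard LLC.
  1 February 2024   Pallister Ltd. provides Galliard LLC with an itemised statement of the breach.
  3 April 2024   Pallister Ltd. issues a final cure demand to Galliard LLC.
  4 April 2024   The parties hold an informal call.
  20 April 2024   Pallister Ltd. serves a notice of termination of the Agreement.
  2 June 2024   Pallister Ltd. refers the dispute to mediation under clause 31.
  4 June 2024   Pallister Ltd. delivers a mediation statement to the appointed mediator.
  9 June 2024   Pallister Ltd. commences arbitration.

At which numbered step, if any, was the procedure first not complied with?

Step 1: 6 days after 7 January 2024 (when the breach is discovered) is 13 January 2024; completed 10 January 2024, before the deadline.
Step 2: 23 days after 10 January 2024 (when the default notice is delivered) is 2 February 2024; completed 1 February 2024, before the deadline.
Step 3: the window is 19–93 days after 7 January 2024 (when the breach is discovered), so 26 January 2024 through 9 April 2024; 3 April 2024 falls inside that range.
Step 4: 7 days after 18 April 2024 (end of the 15-day hold period, which began when the final cure demand is issued on 3 April 2024) is 25 April 2024; completed 20 April 2024, before the deadline.
Step 5: the earliest permitted date is 7 days after 25 May 2024 (end of the 35-day objection period, which began when the termination notice is served on 20 April 2024), i.e. 1 June 2024; done 2 June 2024 — permitted.
Step 6: 131 days after 1 February 2024 (when the itemised statement is provided) is 11 June 2024; 4 June 2024 is within that limit.
Step 7: 160 days after 7 January 2024 (when the breach is discovered) is 15 June 2024; done 9 June 2024 — timely.

None — every step was satisfied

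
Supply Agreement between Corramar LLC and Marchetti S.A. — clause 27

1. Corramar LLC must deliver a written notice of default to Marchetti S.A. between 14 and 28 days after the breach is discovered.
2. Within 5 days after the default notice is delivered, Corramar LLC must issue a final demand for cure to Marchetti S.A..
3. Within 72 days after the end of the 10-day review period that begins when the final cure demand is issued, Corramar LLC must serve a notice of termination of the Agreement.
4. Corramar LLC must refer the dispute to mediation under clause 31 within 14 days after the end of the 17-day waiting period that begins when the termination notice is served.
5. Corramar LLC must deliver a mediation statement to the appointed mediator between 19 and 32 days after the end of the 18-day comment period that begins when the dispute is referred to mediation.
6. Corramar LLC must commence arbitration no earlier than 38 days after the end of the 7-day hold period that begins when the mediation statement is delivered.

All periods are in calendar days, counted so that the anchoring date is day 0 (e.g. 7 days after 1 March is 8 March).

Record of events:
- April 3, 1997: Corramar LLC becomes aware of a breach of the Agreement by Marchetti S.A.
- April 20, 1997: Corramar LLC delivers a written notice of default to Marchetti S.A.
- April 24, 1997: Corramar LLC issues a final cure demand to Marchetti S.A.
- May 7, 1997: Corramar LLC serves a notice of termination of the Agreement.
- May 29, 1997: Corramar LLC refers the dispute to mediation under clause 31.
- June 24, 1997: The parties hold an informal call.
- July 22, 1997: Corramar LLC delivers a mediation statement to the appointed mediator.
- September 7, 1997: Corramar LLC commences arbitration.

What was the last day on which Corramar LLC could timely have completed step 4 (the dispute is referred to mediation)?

The termination notice is served on May 7, 1997; the 17-day waiting period therefore ends May 24, 1997, and step 4 runs from that date. 14 days after May 24, 1997 is June 7, 1997.

June 7, 1997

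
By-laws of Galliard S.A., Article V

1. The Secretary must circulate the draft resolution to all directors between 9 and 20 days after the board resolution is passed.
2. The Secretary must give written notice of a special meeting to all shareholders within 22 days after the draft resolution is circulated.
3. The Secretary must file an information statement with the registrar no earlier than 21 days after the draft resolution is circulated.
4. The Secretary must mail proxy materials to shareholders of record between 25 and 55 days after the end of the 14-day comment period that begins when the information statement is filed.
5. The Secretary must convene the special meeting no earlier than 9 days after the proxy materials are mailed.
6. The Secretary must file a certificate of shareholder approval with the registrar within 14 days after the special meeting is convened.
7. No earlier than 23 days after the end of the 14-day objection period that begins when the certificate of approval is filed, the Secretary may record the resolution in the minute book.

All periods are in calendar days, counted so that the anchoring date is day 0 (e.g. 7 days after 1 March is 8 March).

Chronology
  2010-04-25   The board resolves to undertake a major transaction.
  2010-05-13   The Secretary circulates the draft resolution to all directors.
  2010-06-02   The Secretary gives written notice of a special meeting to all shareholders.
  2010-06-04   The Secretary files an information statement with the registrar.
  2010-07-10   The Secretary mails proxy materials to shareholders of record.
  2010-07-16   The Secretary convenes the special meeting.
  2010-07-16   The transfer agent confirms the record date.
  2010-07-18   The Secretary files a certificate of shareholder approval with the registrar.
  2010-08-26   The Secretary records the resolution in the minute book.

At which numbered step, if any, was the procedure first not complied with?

(1) the permitted window runs from 2010-04-25 + 9 = 2010-05-04 to 2010-04-25 + 20 = 2010-05-15; done 2010-05-13, which is between those dates.
(2) due by 2010-05-13 + 22 days = 2010-06-04; done 2010-06-02 — timely.
(3) permitted from 2010-05-13 + 21 days = 2010-06-03 onward; done 2010-06-04, after the minimum wait.
(4) the permitted window runs from 2010-06-18 + 25 = 2010-07-13 to 2010-06-18 + 55 = 2010-08-12; 2010-07-10 is 3 days too early.
No need to go further; step 4 was not satisfied.

Step 4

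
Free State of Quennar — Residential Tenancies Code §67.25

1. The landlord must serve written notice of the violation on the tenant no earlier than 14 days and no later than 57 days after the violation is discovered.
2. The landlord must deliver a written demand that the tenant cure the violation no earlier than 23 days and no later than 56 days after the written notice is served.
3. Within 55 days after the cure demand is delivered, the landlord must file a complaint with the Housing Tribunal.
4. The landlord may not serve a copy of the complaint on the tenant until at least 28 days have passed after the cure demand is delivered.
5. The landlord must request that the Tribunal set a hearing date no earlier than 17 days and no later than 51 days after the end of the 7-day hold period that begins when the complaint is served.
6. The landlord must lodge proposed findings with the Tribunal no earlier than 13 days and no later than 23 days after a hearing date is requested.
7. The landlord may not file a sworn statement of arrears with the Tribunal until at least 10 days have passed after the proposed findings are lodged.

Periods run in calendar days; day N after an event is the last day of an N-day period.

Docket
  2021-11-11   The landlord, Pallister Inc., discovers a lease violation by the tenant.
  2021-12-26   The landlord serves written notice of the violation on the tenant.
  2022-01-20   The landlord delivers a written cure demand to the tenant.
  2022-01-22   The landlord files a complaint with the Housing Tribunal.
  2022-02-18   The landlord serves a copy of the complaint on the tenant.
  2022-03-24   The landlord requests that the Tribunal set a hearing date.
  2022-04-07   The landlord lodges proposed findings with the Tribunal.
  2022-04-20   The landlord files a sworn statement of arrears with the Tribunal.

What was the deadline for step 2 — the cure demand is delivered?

2022-02-20

Step 2 runs from 2021-12-26, when the written notice is served. The window is 23–56 days after 2021-12-26; it closes on 2022-02-20.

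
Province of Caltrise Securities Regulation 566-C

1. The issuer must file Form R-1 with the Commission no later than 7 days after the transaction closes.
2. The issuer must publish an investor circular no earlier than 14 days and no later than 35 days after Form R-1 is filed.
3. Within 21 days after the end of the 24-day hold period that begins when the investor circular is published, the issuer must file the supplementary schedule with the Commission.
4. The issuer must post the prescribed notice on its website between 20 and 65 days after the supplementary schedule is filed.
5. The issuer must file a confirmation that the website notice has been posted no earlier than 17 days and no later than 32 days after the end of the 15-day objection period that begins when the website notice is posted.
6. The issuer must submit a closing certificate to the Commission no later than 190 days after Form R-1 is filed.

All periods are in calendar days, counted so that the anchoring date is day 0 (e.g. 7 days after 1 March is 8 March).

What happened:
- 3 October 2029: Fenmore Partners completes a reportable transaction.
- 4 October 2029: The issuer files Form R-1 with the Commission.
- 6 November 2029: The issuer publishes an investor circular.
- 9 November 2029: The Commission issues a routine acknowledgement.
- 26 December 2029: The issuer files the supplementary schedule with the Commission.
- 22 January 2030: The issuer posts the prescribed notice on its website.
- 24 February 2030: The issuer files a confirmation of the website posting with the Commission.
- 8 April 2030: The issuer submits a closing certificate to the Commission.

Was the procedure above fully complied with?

Step 1 — counting 7 days from 3 October 2029 (when the transaction closes) gives a deadline of 10 October 2029; 4 October 2029 is within that limit.
Step 2 — 14 and 35 days from 4 October 2029 (when Form R-1 is filed) are 18 October 2029 and 8 November 2029 respectively; 6 November 2029 falls inside that range.
Step 3 — counting 21 days from 30 November 2029 (end of the 24-day hold period, which began when the investor circular is published on 6 November 2029) gives a deadline of 21 December 2029; 26 December 2029 misses that deadline by 5 days.
That is the first point of non-compliance.

No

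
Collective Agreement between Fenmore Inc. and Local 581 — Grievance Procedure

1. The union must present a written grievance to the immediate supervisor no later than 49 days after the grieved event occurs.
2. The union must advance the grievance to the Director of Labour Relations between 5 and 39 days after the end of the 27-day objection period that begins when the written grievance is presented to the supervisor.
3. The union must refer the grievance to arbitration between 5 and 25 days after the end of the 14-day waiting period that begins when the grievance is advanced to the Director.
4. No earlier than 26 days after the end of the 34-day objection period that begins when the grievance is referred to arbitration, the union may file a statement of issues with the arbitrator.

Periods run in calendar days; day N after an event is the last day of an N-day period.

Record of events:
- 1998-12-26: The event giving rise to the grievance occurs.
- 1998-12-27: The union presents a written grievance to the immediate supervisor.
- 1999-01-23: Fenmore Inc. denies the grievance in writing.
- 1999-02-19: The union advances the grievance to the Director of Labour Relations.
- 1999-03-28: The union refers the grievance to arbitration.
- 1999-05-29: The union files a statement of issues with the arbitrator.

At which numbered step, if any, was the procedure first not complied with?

None — every step was satisfied

(1) due by 1998-12-26 + 49 days = 1999-02-13; 1998-12-27 is within that limit.
(2) the permitted window runs from 1999-01-23 + 5 = 1999-01-28 to 1999-01-23 + 39 = 1999-03-03; done 1999-02-19 — within the window.
(3) the permitted window runs from 1999-03-05 + 5 = 1999-03-10 to 1999-03-05 + 25 = 1999-03-30; done 1999-03-28, which is between those dates.
(4) permitted from 1999-05-01 + 26 days = 1999-05-27 onward; 1999-05-29 is on or after that date.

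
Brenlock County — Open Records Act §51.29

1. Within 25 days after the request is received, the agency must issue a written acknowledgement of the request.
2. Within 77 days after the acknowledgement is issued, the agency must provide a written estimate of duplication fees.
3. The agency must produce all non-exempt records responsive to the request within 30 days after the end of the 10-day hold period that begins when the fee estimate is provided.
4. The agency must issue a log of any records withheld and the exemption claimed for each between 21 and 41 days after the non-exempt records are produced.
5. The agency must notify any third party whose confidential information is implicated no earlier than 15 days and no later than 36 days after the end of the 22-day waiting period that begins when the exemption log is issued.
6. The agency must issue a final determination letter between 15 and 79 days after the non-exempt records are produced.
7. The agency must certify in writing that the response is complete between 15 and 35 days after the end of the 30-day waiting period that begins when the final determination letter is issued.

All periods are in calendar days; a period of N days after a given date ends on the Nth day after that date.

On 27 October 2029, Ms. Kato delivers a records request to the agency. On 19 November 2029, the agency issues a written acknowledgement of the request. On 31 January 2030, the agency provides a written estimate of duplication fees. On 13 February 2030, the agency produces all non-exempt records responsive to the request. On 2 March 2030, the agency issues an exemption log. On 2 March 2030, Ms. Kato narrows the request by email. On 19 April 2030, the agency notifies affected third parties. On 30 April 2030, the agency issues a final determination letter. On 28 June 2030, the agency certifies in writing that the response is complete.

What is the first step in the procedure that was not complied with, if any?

Step 1: 25 days after 27 October 2029 (when the request is received) is 21 November 2029; completed 19 November 2029, before the deadline.
Step 2: 77 days after 19 November 2029 (when the acknowledgement is issued) is 4 February 2030; completed 31 January 2030, before the deadline.
Step 3: 30 days after 10 February 2030 (end of the 10-day hold period, which began when the fee estimate is provided on 31 January 2030) is 12 March 2030; done 13 February 2030 — timely.
Step 4: the window is 21–41 days after 13 February 2030 (when the non-exempt records are produced), so 6 March 2030 through 26 March 2030; done 2 March 2030 — 4 days before the window opened.
Later steps need not be reached.

Step 4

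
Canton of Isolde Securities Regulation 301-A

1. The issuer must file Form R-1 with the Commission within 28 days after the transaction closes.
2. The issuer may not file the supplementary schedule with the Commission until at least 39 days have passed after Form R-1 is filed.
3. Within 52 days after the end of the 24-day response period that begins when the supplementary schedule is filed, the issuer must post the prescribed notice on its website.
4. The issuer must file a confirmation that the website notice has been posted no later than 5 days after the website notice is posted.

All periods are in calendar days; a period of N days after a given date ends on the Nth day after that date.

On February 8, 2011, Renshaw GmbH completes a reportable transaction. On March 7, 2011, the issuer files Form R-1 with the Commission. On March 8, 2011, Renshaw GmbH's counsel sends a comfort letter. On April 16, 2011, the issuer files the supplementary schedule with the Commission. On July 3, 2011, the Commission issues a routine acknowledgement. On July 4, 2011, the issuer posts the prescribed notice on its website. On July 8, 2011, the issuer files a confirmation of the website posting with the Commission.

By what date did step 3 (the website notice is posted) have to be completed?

July 1, 2011

The supplementary schedule is filed on April 16, 2011; the 24-day response period therefore ends May 10, 2011, and step 3 runs from that date. 52 days after May 10, 2011 is July 1, 2011.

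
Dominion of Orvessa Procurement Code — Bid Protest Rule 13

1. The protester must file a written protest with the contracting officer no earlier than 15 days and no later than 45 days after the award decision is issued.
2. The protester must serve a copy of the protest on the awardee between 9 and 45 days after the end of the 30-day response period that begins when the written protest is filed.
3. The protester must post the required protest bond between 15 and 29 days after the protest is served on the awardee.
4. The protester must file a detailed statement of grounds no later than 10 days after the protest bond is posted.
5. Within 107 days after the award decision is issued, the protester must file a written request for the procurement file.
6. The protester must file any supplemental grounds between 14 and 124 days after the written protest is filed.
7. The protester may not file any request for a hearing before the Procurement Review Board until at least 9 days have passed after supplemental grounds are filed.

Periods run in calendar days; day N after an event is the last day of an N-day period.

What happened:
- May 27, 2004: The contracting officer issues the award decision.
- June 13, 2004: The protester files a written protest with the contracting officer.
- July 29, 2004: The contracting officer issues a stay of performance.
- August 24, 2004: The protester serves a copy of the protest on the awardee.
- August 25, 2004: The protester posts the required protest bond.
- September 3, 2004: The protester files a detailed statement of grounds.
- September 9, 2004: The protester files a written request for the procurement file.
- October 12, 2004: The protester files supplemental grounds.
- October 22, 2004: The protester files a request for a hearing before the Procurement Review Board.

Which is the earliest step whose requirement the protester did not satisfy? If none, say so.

Step 3

(1) the permitted window runs from May 27, 2004 + 15 = June 11, 2004 to May 27, 2004 + 45 = July 11, 2004; done June 13, 2004 — within the window.
(2) the permitted window runs from July 13, 2004 + 9 = July 22, 2004 to July 13, 2004 + 45 = August 27, 2004; done August 24, 2004, which is between those dates.
(3) the permitted window runs from August 24, 2004 + 15 = September 8, 2004 to August 24, 2004 + 29 = September 22, 2004; August 25, 2004 is 14 days too early.
The analysis stops there.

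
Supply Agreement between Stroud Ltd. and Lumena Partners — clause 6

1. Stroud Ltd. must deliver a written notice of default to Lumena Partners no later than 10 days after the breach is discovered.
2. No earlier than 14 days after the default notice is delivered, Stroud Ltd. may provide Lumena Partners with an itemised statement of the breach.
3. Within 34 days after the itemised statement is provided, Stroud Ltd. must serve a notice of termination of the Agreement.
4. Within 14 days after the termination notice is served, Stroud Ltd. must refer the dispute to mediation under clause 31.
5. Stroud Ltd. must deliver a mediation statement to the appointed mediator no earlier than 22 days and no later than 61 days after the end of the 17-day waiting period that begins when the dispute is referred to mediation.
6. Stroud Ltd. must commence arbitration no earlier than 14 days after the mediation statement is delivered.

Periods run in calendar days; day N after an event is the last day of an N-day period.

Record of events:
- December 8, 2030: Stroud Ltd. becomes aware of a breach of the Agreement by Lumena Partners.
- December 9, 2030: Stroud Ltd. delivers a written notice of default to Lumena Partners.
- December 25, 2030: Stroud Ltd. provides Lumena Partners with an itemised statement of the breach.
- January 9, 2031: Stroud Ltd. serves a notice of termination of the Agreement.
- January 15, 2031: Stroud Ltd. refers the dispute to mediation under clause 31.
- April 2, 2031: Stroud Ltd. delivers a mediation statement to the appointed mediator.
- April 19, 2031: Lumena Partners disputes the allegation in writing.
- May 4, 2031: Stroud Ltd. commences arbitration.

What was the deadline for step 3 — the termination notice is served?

January 28, 2031

Step 3 runs from December 25, 2030, when the itemised statement is provided. 34 days after December 25, 2030 is January 28, 2031.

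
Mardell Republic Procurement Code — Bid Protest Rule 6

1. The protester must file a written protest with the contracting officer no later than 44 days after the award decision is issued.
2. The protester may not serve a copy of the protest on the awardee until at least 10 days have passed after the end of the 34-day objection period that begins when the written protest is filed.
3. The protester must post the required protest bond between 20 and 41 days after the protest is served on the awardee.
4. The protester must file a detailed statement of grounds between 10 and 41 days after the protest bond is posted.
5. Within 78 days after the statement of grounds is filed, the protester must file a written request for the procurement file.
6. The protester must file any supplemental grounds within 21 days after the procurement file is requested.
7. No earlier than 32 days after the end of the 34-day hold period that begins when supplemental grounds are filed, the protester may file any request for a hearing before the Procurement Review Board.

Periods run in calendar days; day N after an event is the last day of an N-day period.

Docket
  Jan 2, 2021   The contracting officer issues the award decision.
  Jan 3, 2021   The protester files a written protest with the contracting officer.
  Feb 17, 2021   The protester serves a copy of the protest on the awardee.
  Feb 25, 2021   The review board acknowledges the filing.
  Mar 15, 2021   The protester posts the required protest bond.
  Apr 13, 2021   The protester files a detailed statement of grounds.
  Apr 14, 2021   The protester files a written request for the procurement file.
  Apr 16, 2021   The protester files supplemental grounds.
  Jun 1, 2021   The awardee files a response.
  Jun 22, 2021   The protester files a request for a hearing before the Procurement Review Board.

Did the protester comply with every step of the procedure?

Step 1 — counting 44 days from Jan 2, 2021 (when the award decision is issued) gives a deadline of Feb 15, 2021; Jan 3, 2021 is within that limit.
Step 2 — must wait 10 days from Feb 6, 2021 (end of the 34-day objection period, which began when the written protest is filed on Jan 3, 2021), so not before Feb 16, 2021; done Feb 17, 2021, after the minimum wait.
Step 3 — 20 and 41 days from Feb 17, 2021 (when the protest is served on the awardee) are Mar 9, 2021 and Mar 30, 2021 respectively; Mar 15, 2021 falls inside that range.
Step 4 — 10 and 41 days from Mar 15, 2021 (when the protest bond is posted) are Mar 25, 2021 and Apr 25, 2021 respectively; Apr 13, 2021 falls inside that range.
Step 5 — counting 78 days from Apr 13, 2021 (when the statement of grounds is filed) gives a deadline of Jun 30, 2021; completed Apr 14, 2021, before the deadline.
Step 6 — counting 21 days from Apr 14, 2021 (when the procurement file is requested) gives a deadline of May 5, 2021; done Apr 16, 2021 — timely.
Step 7 — must wait 32 days from May 20, 2021 (end of the 34-day hold period, which began when supplemental grounds are filed on Apr 16, 2021), so not before Jun 21, 2021; done Jun 22, 2021 — permitted.

Yes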